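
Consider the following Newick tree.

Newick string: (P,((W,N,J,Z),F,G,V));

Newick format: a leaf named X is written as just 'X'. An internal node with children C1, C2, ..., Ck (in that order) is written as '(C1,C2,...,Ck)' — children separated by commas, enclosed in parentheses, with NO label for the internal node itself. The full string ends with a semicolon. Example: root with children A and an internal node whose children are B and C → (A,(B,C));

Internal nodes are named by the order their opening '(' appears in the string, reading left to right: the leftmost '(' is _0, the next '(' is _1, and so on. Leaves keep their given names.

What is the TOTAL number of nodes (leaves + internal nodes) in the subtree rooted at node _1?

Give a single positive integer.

Answer: 9

Derivation:
Newick: (P,((W,N,J,Z),F,G,V));
Locate _1: it is the '(' at position 3 (the 2nd '(' reading left to right).
Query: subtree rooted at _1
_1: subtree_size = 1 + 8
  _2: subtree_size = 1 + 4
    W: subtree_size = 1 + 0
    N: subtree_size = 1 + 0
    J: subtree_size = 1 + 0
    Z: subtree_size = 1 + 0
  F: subtree_size = 1 + 0
  G: subtree_size = 1 + 0
  V: subtree_size = 1 + 0
Total subtree size of _1: 9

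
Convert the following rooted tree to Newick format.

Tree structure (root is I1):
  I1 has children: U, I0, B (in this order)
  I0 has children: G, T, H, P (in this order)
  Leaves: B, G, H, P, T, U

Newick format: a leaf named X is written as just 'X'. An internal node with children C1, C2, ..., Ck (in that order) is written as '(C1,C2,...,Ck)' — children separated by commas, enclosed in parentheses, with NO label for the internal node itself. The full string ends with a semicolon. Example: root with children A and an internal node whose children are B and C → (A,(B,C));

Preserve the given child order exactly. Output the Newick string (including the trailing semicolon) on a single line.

internal I1 with children ['U', 'I0', 'B']
  leaf 'U' → 'U'
  internal I0 with children ['G', 'T', 'H', 'P']
    leaf 'G' → 'G'
    leaf 'T' → 'T'
    leaf 'H' → 'H'
    leaf 'P' → 'P'
  → '(G,T,H,P)'
  leaf 'B' → 'B'
→ '(U,(G,T,H,P),B)'
Final: (U,(G,T,H,P),B);

Answer: (U,(G,T,H,P),B);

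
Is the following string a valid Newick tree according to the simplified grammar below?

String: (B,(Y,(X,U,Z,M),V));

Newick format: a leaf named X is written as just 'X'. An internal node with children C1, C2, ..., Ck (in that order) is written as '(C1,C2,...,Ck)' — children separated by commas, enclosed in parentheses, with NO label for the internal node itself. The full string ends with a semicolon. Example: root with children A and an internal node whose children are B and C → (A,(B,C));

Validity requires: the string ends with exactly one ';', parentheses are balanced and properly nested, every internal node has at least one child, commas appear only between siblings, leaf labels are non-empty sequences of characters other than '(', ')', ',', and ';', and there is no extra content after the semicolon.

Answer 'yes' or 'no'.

Answer: yes

Derivation:
Input: (B,(Y,(X,U,Z,M),V));
Paren balance: 3 '(' vs 3 ')' OK
Ends with single ';': True
Full parse: OK
Valid: True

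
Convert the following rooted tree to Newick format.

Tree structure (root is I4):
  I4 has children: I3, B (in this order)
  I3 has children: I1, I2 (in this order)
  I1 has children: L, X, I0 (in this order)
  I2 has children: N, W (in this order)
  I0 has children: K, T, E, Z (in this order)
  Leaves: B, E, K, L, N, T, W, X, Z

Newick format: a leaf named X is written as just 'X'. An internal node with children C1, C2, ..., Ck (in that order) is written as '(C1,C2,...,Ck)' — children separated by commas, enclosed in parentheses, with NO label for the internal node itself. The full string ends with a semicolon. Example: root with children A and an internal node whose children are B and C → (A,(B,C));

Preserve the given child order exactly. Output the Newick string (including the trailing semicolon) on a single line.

Answer: (((L,X,(K,T,E,Z)),(N,W)),B);

Derivation:
internal I4 with children ['I3', 'B']
  internal I3 with children ['I1', 'I2']
    internal I1 with children ['L', 'X', 'I0']
      leaf 'L' → 'L'
      leaf 'X' → 'X'
      internal I0 with children ['K', 'T', 'E', 'Z']
        leaf 'K' → 'K'
        leaf 'T' → 'T'
        leaf 'E' → 'E'
        leaf 'Z' → 'Z'
      → '(K,T,E,Z)'
    → '(L,X,(K,T,E,Z))'
    internal I2 with children ['N', 'W']
      leaf 'N' → 'N'
      leaf 'W' → 'W'
    → '(N,W)'
  → '((L,X,(K,T,E,Z)),(N,W))'
  leaf 'B' → 'B'
→ '(((L,X,(K,T,E,Z)),(N,W)),B)'
Final: (((L,X,(K,T,E,Z)),(N,W)),B);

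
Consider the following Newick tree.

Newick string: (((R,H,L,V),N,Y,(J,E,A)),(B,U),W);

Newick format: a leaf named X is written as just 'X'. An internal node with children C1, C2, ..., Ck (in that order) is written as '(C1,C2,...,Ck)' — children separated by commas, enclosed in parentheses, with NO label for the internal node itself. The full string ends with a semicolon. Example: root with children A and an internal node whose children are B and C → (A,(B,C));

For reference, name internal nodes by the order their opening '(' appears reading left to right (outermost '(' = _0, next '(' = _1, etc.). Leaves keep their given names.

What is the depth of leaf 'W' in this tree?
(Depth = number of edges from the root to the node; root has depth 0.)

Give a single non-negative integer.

Newick: (((R,H,L,V),N,Y,(J,E,A)),(B,U),W);
Naming internals by '(' encounter order: outermost '(' = _0, next = _1, ...
Query node: W
Path from root: _0 -> W
Depth of W: 1 (number of edges from root)

Answer: 1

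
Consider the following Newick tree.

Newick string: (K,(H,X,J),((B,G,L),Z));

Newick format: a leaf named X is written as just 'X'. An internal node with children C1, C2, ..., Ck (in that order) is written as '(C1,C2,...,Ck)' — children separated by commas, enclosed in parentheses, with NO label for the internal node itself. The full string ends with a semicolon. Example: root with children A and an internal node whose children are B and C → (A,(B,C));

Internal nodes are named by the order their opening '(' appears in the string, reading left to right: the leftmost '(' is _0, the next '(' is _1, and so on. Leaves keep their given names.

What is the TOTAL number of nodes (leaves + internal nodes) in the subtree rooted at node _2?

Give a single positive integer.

Answer: 6

Derivation:
Newick: (K,(H,X,J),((B,G,L),Z));
Locate _2: it is the '(' at position 11 (the 3rd '(' reading left to right).
Query: subtree rooted at _2
_2: subtree_size = 1 + 5
  _3: subtree_size = 1 + 3
    B: subtree_size = 1 + 0
    G: subtree_size = 1 + 0
    L: subtree_size = 1 + 0
  Z: subtree_size = 1 + 0
Total subtree size of _2: 6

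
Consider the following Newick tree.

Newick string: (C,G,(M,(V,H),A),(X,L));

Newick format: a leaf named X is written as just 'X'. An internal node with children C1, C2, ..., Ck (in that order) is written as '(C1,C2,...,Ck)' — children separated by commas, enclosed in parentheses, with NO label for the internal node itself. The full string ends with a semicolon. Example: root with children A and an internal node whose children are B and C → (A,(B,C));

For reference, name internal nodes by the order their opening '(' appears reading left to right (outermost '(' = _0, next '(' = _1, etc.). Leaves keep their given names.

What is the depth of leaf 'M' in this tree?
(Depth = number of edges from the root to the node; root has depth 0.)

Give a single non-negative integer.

Newick: (C,G,(M,(V,H),A),(X,L));
Naming internals by '(' encounter order: outermost '(' = _0, next = _1, ...
Query node: M
Path from root: _0 -> _1 -> M
Depth of M: 2 (number of edges from root)

Answer: 2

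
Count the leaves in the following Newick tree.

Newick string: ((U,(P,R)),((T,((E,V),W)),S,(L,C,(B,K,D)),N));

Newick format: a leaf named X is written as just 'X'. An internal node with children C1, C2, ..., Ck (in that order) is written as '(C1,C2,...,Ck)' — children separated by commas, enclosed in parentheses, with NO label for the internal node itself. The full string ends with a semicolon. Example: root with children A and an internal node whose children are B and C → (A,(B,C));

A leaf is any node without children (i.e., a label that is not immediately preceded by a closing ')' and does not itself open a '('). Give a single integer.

Newick: ((U,(P,R)),((T,((E,V),W)),S,(L,C,(B,K,D)),N));
Scan left-to-right; a leaf is any maximal label run not followed by '(':
  pos 2: leaf 'U' → count = 1
  pos 5: leaf 'P' → count = 2
  pos 7: leaf 'R' → count = 3
  pos 13: leaf 'T' → count = 4
  pos 17: leaf 'E' → count = 5
  pos 19: leaf 'V' → count = 6
  pos 22: leaf 'W' → count = 7
  pos 26: leaf 'S' → count = 8
  pos 29: leaf 'L' → count = 9
  pos 31: leaf 'C' → count = 10
  pos 34: leaf 'B' → count = 11
  pos 36: leaf 'K' → count = 12
  pos 38: leaf 'D' → count = 13
  pos 42: leaf 'N' → count = 14
Total leaves: 14

Answer: 14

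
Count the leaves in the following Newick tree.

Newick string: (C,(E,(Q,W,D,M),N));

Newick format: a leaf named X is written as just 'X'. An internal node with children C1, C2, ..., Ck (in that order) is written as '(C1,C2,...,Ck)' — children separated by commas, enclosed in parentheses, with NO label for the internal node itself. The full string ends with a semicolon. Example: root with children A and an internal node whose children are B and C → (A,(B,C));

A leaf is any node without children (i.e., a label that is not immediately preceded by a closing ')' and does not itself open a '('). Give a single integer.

Newick: (C,(E,(Q,W,D,M),N));
Scan left-to-right; a leaf is any maximal label run not followed by '(':
  pos 1: leaf 'C' → count = 1
  pos 4: leaf 'E' → count = 2
  pos 7: leaf 'Q' → count = 3
  pos 9: leaf 'W' → count = 4
  pos 11: leaf 'D' → count = 5
  pos 13: leaf 'M' → count = 6
  pos 16: leaf 'N' → count = 7
Total leaves: 7

Answer: 7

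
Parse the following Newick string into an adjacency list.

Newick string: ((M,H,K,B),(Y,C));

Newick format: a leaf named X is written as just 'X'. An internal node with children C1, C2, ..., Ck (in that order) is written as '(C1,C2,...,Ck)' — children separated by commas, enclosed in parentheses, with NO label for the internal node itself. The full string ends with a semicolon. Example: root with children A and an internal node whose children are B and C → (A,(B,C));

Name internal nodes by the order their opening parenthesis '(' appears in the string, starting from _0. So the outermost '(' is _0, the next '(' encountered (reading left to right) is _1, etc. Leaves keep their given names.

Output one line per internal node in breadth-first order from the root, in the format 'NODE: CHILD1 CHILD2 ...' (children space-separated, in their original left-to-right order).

Answer: _0: _1 _2
_1: M H K B
_2: Y C

Derivation:
Input: ((M,H,K,B),(Y,C));
Scanning left-to-right, naming '(' by encounter order:
  pos 0: '(' -> open internal node _0 (depth 1)
  pos 1: '(' -> open internal node _1 (depth 2)
  pos 9: ')' -> close internal node _1 (now at depth 1)
  pos 11: '(' -> open internal node _2 (depth 2)
  pos 15: ')' -> close internal node _2 (now at depth 1)
  pos 16: ')' -> close internal node _0 (now at depth 0)
Total internal nodes: 3
BFS adjacency from root:
  _0: _1 _2
  _1: M H K B
  _2: Y C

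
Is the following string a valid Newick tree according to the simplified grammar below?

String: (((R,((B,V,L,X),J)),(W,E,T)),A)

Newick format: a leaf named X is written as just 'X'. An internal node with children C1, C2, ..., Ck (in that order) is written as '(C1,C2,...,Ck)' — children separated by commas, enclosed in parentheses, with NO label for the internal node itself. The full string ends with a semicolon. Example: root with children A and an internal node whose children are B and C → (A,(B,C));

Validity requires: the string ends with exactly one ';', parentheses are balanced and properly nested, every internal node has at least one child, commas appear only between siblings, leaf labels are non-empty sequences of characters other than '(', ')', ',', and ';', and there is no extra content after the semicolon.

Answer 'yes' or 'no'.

Input: (((R,((B,V,L,X),J)),(W,E,T)),A)
Paren balance: 6 '(' vs 6 ')' OK
Ends with single ';': False
Full parse: FAILS (must end with ;)
Valid: False

Answer: no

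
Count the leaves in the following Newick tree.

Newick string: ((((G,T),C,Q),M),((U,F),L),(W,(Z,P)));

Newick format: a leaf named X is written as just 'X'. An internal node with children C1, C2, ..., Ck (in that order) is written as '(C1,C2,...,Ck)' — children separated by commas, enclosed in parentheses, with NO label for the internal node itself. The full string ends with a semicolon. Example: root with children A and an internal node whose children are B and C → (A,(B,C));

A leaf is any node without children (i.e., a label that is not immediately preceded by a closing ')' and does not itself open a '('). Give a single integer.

Newick: ((((G,T),C,Q),M),((U,F),L),(W,(Z,P)));
Scan left-to-right; a leaf is any maximal label run not followed by '(':
  pos 4: leaf 'G' → count = 1
  pos 6: leaf 'T' → count = 2
  pos 9: leaf 'C' → count = 3
  pos 11: leaf 'Q' → count = 4
  pos 14: leaf 'M' → count = 5
  pos 19: leaf 'U' → count = 6
  pos 21: leaf 'F' → count = 7
  pos 24: leaf 'L' → count = 8
  pos 28: leaf 'W' → count = 9
  pos 31: leaf 'Z' → count = 10
  pos 33: leaf 'P' → count = 11
Total leaves: 11

Answer: 11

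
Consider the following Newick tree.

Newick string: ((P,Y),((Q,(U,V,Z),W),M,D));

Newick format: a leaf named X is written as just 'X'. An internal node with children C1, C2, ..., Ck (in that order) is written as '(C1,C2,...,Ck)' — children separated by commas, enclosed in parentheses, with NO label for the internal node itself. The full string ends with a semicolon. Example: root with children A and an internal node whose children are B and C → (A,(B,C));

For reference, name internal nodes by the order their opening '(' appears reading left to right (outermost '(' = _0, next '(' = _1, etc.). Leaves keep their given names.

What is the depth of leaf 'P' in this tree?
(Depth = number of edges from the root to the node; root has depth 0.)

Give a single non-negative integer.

Newick: ((P,Y),((Q,(U,V,Z),W),M,D));
Naming internals by '(' encounter order: outermost '(' = _0, next = _1, ...
Query node: P
Path from root: _0 -> _1 -> P
Depth of P: 2 (number of edges from root)

Answer: 2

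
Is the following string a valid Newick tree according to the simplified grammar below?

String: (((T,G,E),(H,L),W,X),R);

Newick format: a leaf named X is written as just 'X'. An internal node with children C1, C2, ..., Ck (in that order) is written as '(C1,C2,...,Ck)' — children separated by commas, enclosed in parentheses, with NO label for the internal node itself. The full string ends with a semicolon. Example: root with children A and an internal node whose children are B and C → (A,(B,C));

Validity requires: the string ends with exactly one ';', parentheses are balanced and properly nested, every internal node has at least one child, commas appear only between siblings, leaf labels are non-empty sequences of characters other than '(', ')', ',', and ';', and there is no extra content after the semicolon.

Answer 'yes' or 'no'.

Input: (((T,G,E),(H,L),W,X),R);
Paren balance: 4 '(' vs 4 ')' OK
Ends with single ';': True
Full parse: OK
Valid: True

Answer: yes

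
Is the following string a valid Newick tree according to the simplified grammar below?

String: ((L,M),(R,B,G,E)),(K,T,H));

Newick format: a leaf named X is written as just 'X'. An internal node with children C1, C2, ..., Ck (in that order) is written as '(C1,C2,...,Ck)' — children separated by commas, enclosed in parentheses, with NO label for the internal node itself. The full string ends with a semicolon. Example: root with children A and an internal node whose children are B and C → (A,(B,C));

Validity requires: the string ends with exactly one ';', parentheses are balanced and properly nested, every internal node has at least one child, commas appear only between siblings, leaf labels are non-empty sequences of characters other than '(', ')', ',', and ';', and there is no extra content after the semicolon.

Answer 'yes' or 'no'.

Answer: no

Derivation:
Input: ((L,M),(R,B,G,E)),(K,T,H));
Paren balance: 4 '(' vs 5 ')' MISMATCH
Ends with single ';': True
Full parse: FAILS (extra content after tree at pos 17)
Valid: False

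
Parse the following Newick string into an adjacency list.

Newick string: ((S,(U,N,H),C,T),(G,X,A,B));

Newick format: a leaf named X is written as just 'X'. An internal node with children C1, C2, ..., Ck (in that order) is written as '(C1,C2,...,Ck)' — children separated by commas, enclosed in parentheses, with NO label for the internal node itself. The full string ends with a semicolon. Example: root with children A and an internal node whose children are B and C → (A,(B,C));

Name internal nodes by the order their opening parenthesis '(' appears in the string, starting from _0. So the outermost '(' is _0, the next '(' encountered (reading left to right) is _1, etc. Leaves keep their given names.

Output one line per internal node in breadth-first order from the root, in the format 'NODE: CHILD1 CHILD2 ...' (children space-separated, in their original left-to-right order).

Answer: _0: _1 _3
_1: S _2 C T
_3: G X A B
_2: U N H

Derivation:
Input: ((S,(U,N,H),C,T),(G,X,A,B));
Scanning left-to-right, naming '(' by encounter order:
  pos 0: '(' -> open internal node _0 (depth 1)
  pos 1: '(' -> open internal node _1 (depth 2)
  pos 4: '(' -> open internal node _2 (depth 3)
  pos 10: ')' -> close internal node _2 (now at depth 2)
  pos 15: ')' -> close internal node _1 (now at depth 1)
  pos 17: '(' -> open internal node _3 (depth 2)
  pos 25: ')' -> close internal node _3 (now at depth 1)
  pos 26: ')' -> close internal node _0 (now at depth 0)
Total internal nodes: 4
BFS adjacency from root:
  _0: _1 _3
  _1: S _2 C T
  _3: G X A B
  _2: U N H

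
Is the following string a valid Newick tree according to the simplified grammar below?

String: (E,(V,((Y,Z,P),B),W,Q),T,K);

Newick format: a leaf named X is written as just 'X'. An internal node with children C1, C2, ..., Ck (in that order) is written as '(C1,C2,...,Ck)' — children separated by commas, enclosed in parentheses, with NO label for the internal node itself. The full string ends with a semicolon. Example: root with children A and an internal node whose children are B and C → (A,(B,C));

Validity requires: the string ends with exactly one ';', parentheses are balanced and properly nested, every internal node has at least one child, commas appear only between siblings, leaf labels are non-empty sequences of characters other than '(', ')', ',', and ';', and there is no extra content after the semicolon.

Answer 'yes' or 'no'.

Answer: yes

Derivation:
Input: (E,(V,((Y,Z,P),B),W,Q),T,K);
Paren balance: 4 '(' vs 4 ')' OK
Ends with single ';': True
Full parse: OK
Valid: True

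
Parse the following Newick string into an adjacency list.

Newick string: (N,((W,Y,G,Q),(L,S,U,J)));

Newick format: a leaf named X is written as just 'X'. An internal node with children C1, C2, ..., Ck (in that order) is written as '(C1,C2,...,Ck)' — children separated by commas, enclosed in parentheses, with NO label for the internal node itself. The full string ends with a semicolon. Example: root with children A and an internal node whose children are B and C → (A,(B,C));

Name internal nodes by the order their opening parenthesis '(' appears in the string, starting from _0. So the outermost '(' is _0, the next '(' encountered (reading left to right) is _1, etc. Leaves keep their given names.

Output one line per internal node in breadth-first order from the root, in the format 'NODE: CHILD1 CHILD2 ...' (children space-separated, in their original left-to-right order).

Answer: _0: N _1
_1: _2 _3
_2: W Y G Q
_3: L S U J

Derivation:
Input: (N,((W,Y,G,Q),(L,S,U,J)));
Scanning left-to-right, naming '(' by encounter order:
  pos 0: '(' -> open internal node _0 (depth 1)
  pos 3: '(' -> open internal node _1 (depth 2)
  pos 4: '(' -> open internal node _2 (depth 3)
  pos 12: ')' -> close internal node _2 (now at depth 2)
  pos 14: '(' -> open internal node _3 (depth 3)
  pos 22: ')' -> close internal node _3 (now at depth 2)
  pos 23: ')' -> close internal node _1 (now at depth 1)
  pos 24: ')' -> close internal node _0 (now at depth 0)
Total internal nodes: 4
BFS adjacency from root:
  _0: N _1
  _1: _2 _3
  _2: W Y G Q
  _3: L S U J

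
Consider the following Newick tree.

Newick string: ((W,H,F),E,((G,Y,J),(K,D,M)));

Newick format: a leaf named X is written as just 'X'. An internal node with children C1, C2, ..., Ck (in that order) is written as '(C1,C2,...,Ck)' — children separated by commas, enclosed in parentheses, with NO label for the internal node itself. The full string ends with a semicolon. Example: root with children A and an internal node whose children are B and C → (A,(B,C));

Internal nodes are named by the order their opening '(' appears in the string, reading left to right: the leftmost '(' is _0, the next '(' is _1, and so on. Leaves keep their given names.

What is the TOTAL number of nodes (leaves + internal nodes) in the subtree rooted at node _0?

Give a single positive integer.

Newick: ((W,H,F),E,((G,Y,J),(K,D,M)));
Locate _0: it is the '(' at position 0 (the 1st '(' reading left to right).
Query: subtree rooted at _0
_0: subtree_size = 1 + 14
  _1: subtree_size = 1 + 3
    W: subtree_size = 1 + 0
    H: subtree_size = 1 + 0
    F: subtree_size = 1 + 0
  E: subtree_size = 1 + 0
  _2: subtree_size = 1 + 8
    _3: subtree_size = 1 + 3
      G: subtree_size = 1 + 0
      Y: subtree_size = 1 + 0
      J: subtree_size = 1 + 0
    _4: subtree_size = 1 + 3
      K: subtree_size = 1 + 0
      D: subtree_size = 1 + 0
      M: subtree_size = 1 + 0
Total subtree size of _0: 15

Answer: 15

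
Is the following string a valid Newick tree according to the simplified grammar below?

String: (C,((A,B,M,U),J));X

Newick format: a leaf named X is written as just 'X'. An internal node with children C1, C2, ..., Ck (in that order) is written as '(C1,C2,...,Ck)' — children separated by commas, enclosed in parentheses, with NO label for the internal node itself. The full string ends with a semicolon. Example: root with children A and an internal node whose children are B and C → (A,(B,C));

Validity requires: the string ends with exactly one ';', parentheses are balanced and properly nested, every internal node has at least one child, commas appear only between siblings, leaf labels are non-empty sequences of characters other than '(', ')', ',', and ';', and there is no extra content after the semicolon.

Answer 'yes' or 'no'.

Input: (C,((A,B,M,U),J));X
Paren balance: 3 '(' vs 3 ')' OK
Ends with single ';': False
Full parse: FAILS (must end with ;)
Valid: False

Answer: no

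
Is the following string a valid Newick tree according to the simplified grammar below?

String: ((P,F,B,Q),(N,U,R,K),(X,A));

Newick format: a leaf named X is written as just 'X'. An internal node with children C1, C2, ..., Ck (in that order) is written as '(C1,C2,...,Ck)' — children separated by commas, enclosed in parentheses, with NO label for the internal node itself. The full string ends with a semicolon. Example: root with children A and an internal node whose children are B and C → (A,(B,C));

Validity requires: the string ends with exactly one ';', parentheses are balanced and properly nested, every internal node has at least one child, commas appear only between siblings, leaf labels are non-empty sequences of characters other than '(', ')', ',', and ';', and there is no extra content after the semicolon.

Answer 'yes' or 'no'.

Input: ((P,F,B,Q),(N,U,R,K),(X,A));
Paren balance: 4 '(' vs 4 ')' OK
Ends with single ';': True
Full parse: OK
Valid: True

Answer: yes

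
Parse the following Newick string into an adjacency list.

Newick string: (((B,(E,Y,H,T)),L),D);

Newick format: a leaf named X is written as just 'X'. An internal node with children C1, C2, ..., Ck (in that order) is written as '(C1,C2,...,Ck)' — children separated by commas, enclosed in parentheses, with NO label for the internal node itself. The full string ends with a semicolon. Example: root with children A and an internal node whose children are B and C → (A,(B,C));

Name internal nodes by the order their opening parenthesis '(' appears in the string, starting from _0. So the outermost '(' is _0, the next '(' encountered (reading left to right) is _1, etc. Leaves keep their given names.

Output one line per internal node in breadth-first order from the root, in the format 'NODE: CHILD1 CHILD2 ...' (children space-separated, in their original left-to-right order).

Answer: _0: _1 D
_1: _2 L
_2: B _3
_3: E Y H T

Derivation:
Input: (((B,(E,Y,H,T)),L),D);
Scanning left-to-right, naming '(' by encounter order:
  pos 0: '(' -> open internal node _0 (depth 1)
  pos 1: '(' -> open internal node _1 (depth 2)
  pos 2: '(' -> open internal node _2 (depth 3)
  pos 5: '(' -> open internal node _3 (depth 4)
  pos 13: ')' -> close internal node _3 (now at depth 3)
  pos 14: ')' -> close internal node _2 (now at depth 2)
  pos 17: ')' -> close internal node _1 (now at depth 1)
  pos 20: ')' -> close internal node _0 (now at depth 0)
Total internal nodes: 4
BFS adjacency from root:
  _0: _1 D
  _1: _2 L
  _2: B _3
  _3: E Y H T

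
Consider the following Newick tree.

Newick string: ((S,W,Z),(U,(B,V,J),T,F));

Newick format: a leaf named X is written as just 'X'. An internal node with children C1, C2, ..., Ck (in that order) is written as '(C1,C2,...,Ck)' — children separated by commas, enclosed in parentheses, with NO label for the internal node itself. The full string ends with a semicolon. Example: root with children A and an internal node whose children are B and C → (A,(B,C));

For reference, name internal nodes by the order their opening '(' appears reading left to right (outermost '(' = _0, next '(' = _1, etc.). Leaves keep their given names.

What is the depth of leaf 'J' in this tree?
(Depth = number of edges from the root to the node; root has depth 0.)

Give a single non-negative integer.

Newick: ((S,W,Z),(U,(B,V,J),T,F));
Naming internals by '(' encounter order: outermost '(' = _0, next = _1, ...
Query node: J
Path from root: _0 -> _2 -> _3 -> J
Depth of J: 3 (number of edges from root)

Answer: 3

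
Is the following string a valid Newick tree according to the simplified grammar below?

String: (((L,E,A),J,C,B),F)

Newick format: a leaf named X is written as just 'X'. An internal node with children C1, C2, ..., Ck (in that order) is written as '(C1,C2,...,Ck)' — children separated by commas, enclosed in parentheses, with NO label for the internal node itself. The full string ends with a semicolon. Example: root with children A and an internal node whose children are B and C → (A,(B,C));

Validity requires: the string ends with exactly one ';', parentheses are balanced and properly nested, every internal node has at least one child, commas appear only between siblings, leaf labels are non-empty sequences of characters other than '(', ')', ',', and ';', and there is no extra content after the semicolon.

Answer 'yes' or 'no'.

Input: (((L,E,A),J,C,B),F)
Paren balance: 3 '(' vs 3 ')' OK
Ends with single ';': False
Full parse: FAILS (must end with ;)
Valid: False

Answer: no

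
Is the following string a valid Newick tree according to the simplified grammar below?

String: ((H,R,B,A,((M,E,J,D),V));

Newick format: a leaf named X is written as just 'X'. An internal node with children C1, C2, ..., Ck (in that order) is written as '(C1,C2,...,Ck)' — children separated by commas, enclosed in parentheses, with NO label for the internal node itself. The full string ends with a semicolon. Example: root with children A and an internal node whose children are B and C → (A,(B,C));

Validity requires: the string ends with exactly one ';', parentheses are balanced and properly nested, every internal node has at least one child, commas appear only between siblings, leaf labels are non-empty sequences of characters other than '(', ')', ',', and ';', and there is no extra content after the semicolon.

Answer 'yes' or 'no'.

Input: ((H,R,B,A,((M,E,J,D),V));
Paren balance: 4 '(' vs 3 ')' MISMATCH
Ends with single ';': True
Full parse: FAILS (expected , or ) at pos 24)
Valid: False

Answer: no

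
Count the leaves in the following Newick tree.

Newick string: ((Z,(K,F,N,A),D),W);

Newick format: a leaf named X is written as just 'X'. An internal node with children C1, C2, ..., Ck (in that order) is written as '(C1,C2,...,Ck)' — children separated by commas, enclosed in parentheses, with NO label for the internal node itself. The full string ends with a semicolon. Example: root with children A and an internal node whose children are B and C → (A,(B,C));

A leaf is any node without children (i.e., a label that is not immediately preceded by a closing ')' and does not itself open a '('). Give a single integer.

Newick: ((Z,(K,F,N,A),D),W);
Scan left-to-right; a leaf is any maximal label run not followed by '(':
  pos 2: leaf 'Z' → count = 1
  pos 5: leaf 'K' → count = 2
  pos 7: leaf 'F' → count = 3
  pos 9: leaf 'N' → count = 4
  pos 11: leaf 'A' → count = 5
  pos 14: leaf 'D' → count = 6
  pos 17: leaf 'W' → count = 7
Total leaves: 7

Answer: 7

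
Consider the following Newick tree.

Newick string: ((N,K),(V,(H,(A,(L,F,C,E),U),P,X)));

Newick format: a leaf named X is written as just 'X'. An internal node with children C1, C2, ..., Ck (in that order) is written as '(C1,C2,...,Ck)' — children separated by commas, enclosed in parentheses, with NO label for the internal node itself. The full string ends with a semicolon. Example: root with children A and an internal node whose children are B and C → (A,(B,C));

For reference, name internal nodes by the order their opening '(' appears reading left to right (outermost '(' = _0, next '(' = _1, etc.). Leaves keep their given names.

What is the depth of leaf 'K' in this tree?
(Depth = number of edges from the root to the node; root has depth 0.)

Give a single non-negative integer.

Newick: ((N,K),(V,(H,(A,(L,F,C,E),U),P,X)));
Naming internals by '(' encounter order: outermost '(' = _0, next = _1, ...
Query node: K
Path from root: _0 -> _1 -> K
Depth of K: 2 (number of edges from root)

Answer: 2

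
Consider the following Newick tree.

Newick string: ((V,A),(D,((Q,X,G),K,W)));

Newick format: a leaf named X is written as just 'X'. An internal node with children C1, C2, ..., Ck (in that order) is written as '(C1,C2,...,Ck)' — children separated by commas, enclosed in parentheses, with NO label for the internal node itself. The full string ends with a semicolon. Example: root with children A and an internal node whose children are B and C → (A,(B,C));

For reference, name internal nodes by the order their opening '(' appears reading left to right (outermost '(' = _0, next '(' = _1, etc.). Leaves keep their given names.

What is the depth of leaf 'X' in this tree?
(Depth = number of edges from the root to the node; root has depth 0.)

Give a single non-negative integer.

Answer: 4

Derivation:
Newick: ((V,A),(D,((Q,X,G),K,W)));
Naming internals by '(' encounter order: outermost '(' = _0, next = _1, ...
Query node: X
Path from root: _0 -> _2 -> _3 -> _4 -> X
Depth of X: 4 (number of edges from root)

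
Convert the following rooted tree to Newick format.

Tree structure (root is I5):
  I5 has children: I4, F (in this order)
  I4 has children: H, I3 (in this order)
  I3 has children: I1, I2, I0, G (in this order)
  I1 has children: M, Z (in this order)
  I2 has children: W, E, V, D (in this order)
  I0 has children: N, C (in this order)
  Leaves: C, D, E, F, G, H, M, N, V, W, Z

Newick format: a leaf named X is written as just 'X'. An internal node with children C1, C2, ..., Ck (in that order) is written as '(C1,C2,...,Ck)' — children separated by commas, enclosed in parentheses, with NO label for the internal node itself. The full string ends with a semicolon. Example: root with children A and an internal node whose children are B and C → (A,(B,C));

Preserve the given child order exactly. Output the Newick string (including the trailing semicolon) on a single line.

Answer: ((H,((M,Z),(W,E,V,D),(N,C),G)),F);

Derivation:
internal I5 with children ['I4', 'F']
  internal I4 with children ['H', 'I3']
    leaf 'H' → 'H'
    internal I3 with children ['I1', 'I2', 'I0', 'G']
      internal I1 with children ['M', 'Z']
        leaf 'M' → 'M'
        leaf 'Z' → 'Z'
      → '(M,Z)'
      internal I2 with children ['W', 'E', 'V', 'D']
        leaf 'W' → 'W'
        leaf 'E' → 'E'
        leaf 'V' → 'V'
        leaf 'D' → 'D'
      → '(W,E,V,D)'
      internal I0 with children ['N', 'C']
        leaf 'N' → 'N'
        leaf 'C' → 'C'
      → '(N,C)'
      leaf 'G' → 'G'
    → '((M,Z),(W,E,V,D),(N,C),G)'
  → '(H,((M,Z),(W,E,V,D),(N,C),G))'
  leaf 'F' → 'F'
→ '((H,((M,Z),(W,E,V,D),(N,C),G)),F)'
Final: ((H,((M,Z),(W,E,V,D),(N,C),G)),F);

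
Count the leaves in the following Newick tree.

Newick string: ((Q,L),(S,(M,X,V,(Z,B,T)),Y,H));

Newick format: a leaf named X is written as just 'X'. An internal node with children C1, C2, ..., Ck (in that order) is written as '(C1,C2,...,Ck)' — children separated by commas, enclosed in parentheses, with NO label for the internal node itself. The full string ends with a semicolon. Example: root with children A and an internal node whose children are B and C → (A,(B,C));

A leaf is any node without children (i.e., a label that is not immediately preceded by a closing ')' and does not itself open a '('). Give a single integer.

Answer: 11

Derivation:
Newick: ((Q,L),(S,(M,X,V,(Z,B,T)),Y,H));
Scan left-to-right; a leaf is any maximal label run not followed by '(':
  pos 2: leaf 'Q' → count = 1
  pos 4: leaf 'L' → count = 2
  pos 8: leaf 'S' → count = 3
  pos 11: leaf 'M' → count = 4
  pos 13: leaf 'X' → count = 5
  pos 15: leaf 'V' → count = 6
  pos 18: leaf 'Z' → count = 7
  pos 20: leaf 'B' → count = 8
  pos 22: leaf 'T' → count = 9
  pos 26: leaf 'Y' → count = 10
  pos 28: leaf 'H' → count = 11
Total leaves: 11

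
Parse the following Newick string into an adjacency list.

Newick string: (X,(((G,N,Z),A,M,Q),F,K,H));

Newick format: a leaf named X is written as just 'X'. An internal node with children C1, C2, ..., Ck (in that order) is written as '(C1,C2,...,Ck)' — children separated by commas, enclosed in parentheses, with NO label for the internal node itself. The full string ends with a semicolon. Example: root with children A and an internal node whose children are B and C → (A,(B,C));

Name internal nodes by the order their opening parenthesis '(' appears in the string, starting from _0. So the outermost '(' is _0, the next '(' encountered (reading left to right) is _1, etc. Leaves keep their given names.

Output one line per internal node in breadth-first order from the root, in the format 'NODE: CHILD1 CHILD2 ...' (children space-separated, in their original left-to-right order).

Input: (X,(((G,N,Z),A,M,Q),F,K,H));
Scanning left-to-right, naming '(' by encounter order:
  pos 0: '(' -> open internal node _0 (depth 1)
  pos 3: '(' -> open internal node _1 (depth 2)
  pos 4: '(' -> open internal node _2 (depth 3)
  pos 5: '(' -> open internal node _3 (depth 4)
  pos 11: ')' -> close internal node _3 (now at depth 3)
  pos 18: ')' -> close internal node _2 (now at depth 2)
  pos 25: ')' -> close internal node _1 (now at depth 1)
  pos 26: ')' -> close internal node _0 (now at depth 0)
Total internal nodes: 4
BFS adjacency from root:
  _0: X _1
  _1: _2 F K H
  _2: _3 A M Q
  _3: G N Z

Answer: _0: X _1
_1: _2 F K H
_2: _3 A M Q
_3: G N Z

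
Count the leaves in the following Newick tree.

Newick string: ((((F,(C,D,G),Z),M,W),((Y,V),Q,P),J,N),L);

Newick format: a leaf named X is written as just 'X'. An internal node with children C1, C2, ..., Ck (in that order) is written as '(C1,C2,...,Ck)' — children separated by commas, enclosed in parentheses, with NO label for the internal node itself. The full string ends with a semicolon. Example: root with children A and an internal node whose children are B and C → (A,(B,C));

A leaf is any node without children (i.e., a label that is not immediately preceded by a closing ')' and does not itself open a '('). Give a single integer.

Answer: 14

Derivation:
Newick: ((((F,(C,D,G),Z),M,W),((Y,V),Q,P),J,N),L);
Scan left-to-right; a leaf is any maximal label run not followed by '(':
  pos 4: leaf 'F' → count = 1
  pos 7: leaf 'C' → count = 2
  pos 9: leaf 'D' → count = 3
  pos 11: leaf 'G' → count = 4
  pos 14: leaf 'Z' → count = 5
  pos 17: leaf 'M' → count = 6
  pos 19: leaf 'W' → count = 7
  pos 24: leaf 'Y' → count = 8
  pos 26: leaf 'V' → count = 9
  pos 29: leaf 'Q' → count = 10
  pos 31: leaf 'P' → count = 11
  pos 34: leaf 'J' → count = 12
  pos 36: leaf 'N' → count = 13
  pos 39: leaf 'L' → count = 14
Total leaves: 14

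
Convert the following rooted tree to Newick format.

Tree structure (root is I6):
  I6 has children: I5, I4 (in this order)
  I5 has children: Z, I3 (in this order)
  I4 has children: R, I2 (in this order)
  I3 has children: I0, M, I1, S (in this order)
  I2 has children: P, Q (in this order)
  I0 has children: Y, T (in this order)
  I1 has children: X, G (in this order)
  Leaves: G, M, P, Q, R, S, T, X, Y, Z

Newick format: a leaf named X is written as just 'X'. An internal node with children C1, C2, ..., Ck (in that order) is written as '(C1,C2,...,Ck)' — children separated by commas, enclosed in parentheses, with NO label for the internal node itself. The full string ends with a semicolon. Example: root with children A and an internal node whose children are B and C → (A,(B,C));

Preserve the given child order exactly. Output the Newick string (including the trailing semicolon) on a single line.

internal I6 with children ['I5', 'I4']
  internal I5 with children ['Z', 'I3']
    leaf 'Z' → 'Z'
    internal I3 with children ['I0', 'M', 'I1', 'S']
      internal I0 with children ['Y', 'T']
        leaf 'Y' → 'Y'
        leaf 'T' → 'T'
      → '(Y,T)'
      leaf 'M' → 'M'
      internal I1 with children ['X', 'G']
        leaf 'X' → 'X'
        leaf 'G' → 'G'
      → '(X,G)'
      leaf 'S' → 'S'
    → '((Y,T),M,(X,G),S)'
  → '(Z,((Y,T),M,(X,G),S))'
  internal I4 with children ['R', 'I2']
    leaf 'R' → 'R'
    internal I2 with children ['P', 'Q']
      leaf 'P' → 'P'
      leaf 'Q' → 'Q'
    → '(P,Q)'
  → '(R,(P,Q))'
→ '((Z,((Y,T),M,(X,G),S)),(R,(P,Q)))'
Final: ((Z,((Y,T),M,(X,G),S)),(R,(P,Q)));

Answer: ((Z,((Y,T),M,(X,G),S)),(R,(P,Q)));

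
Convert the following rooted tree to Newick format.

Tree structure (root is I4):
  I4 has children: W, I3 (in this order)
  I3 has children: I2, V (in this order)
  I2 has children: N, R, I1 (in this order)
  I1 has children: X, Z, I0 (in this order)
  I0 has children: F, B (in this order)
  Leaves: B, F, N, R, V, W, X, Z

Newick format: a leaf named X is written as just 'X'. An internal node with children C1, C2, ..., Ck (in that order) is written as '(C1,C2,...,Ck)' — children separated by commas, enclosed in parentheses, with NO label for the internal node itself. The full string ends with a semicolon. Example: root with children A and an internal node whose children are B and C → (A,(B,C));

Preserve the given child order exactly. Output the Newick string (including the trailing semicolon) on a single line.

Answer: (W,((N,R,(X,Z,(F,B))),V));

Derivation:
internal I4 with children ['W', 'I3']
  leaf 'W' → 'W'
  internal I3 with children ['I2', 'V']
    internal I2 with children ['N', 'R', 'I1']
      leaf 'N' → 'N'
      leaf 'R' → 'R'
      internal I1 with children ['X', 'Z', 'I0']
        leaf 'X' → 'X'
        leaf 'Z' → 'Z'
        internal I0 with children ['F', 'B']
          leaf 'F' → 'F'
          leaf 'B' → 'B'
        → '(F,B)'
      → '(X,Z,(F,B))'
    → '(N,R,(X,Z,(F,B)))'
    leaf 'V' → 'V'
  → '((N,R,(X,Z,(F,B))),V)'
→ '(W,((N,R,(X,Z,(F,B))),V))'
Final: (W,((N,R,(X,Z,(F,B))),V));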